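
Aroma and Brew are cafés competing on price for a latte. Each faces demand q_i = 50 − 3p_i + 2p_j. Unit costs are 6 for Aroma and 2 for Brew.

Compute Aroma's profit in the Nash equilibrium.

315.1875

Aroma's profit: π = (p_{Aroma} − 6)(50 − 3p_{Aroma} + 2p_{Brew}).
∂π/∂p_{Aroma} = 68 − 6p_{Aroma} + 2p_{Brew} = 0 ⇒ p_{Aroma} = 34/3 + (1/3)p_{Brew}.
Similarly p_{Brew} = 28/3 + (1/3)p_{Aroma}.
Solving the two reaction functions simultaneously: (1 − (1/3)(1/3))p_{Aroma} = 34/3 + (1/3)·(28/3), so (8/9)p_{Aroma} = 130/9 and p_{Aroma} = 16.25.
Then p_{Brew} = 28/3 + (1/3)·16.25 = 14.75.
q_{Aroma} = 50 − 3·16.25 + 2·14.75 = 30.75.
Profit = (16.25 − 6)·30.75 = 315.1875.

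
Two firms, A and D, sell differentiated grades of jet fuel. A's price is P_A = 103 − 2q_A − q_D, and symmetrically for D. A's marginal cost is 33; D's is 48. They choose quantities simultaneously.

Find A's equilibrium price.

Firm A's profit: π = q_A(103 − 2q_A − q_D) − 33q_A.
∂π/∂q_A = 70 − 4q_A − q_D = 0 ⇒ q_A = 17.5 − 0.25q_D.
Similarly q_D = 13.75 − 0.25q_A.
Plugging q_D into A's best response: q_A = 17.5 − 0.25(13.75 − 0.25q_A) ⇒ 0.9375q_A = 14.0625, so q_A = 15.
Then q_D = 13.75 − 0.25·15 = 10.
P_A = 103 − 2·15 − 10 = 63.

63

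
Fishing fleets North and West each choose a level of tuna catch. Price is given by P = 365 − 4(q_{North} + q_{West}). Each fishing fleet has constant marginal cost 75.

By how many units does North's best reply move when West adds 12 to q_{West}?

Fishing fleet North's profit: π = q_{North}(365 − 4(q_{North} + q_{West})) − 75q_{North}.
∂π/∂q_{North} = 290 − 8q_{North} − 4q_{West} = 0, so q_{North} = 36.25 − 0.5q_{West}.
The reaction-function slope is −0.5, so a 12-unit rise in q_{West} moves q_{North} by −0.5 × 12 = −6. North's best response falls — the actions are strategic substitutes.

-6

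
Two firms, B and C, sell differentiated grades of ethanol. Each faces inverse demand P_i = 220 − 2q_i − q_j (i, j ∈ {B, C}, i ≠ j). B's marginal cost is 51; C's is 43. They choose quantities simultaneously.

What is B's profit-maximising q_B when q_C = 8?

40.25

Firm B's profit: π = q_B(220 − 2q_B − q_C) − 51q_B.
∂π/∂q_B = 169 − 4q_B − q_C = 0 ⇒ q_B = 42.25 − 0.25q_C.
At q_C = 8: q_B = 42.25 − 0.25·8 = 40.25.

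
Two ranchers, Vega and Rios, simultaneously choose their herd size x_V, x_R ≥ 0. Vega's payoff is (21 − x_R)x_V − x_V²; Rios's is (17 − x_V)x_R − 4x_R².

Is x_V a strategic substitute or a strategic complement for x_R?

Expanding Vega's payoff: 21x_V − x_Rx_V − x_V².
∂π/∂x_V = 21 − x_R − 2x_V = 0, so x_V = 10.5 − 0.5x_R.
The best-response slope dx_V/dx_R = −0.5 < 0: the reaction function is downward-sloping, so the choices are strategic substitutes.

strategic substitutes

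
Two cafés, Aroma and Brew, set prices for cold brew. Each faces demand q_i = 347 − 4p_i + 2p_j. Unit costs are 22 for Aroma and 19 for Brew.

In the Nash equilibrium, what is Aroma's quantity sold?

Aroma's profit: π = (p_{Aroma} − 22)(347 − 4p_{Aroma} + 2p_{Brew}).
∂π/∂p_{Aroma} = 435 − 8p_{Aroma} + 2p_{Brew} = 0 ⇒ p_{Aroma} = 54.375 + 0.25p_{Brew}.
Similarly p_{Brew} = 52.875 + 0.25p_{Aroma}.
Solving the two reaction functions simultaneously: (1 − (0.25)(0.25))p_{Aroma} = 54.375 + 0.25·52.875, so 0.9375p_{Aroma} = 2163/32 and p_{Aroma} = 72.1.
Then p_{Brew} = 52.875 + 0.25·72.1 = 70.9.
q_{Aroma} = 347 − 4·72.1 + 2·70.9 = 200.4.

200.4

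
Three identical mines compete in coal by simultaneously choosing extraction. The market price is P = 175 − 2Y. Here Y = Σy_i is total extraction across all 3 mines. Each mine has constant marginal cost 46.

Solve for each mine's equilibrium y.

A representative mine's profit is π_i = y_i(175 − 2Y) − 46y_i, with Y = y_i + Σ_{j≠i} y_j.
First-order condition: 129 − 4y_i − 2Σ_{j≠i} y_j = 0.
With identical mines, set every y_j = y: then 129 − 4y − 4y = 0, i.e. y = 129/8 = 16.125.

16.125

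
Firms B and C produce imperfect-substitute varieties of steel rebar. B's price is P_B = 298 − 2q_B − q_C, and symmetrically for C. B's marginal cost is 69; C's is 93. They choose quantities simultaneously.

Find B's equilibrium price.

Firm B's profit: π = q_B(298 − 2q_B − q_C) − 69q_B.
∂π/∂q_B = 229 − 4q_B − q_C = 0 ⇒ q_B = 57.25 − 0.25q_C.
Similarly q_C = 51.25 − 0.25q_B.
Substituting the second reaction function into the first: q_B = 57.25 − 0.25(51.25 − 0.25q_B), which gives 0.9375q_B = 44.4375 ⇒ q_B = 47.4.
Then q_C = 51.25 − 0.25·47.4 = 39.4.
P_B = 298 − 2·47.4 − 39.4 = 163.8.

163.8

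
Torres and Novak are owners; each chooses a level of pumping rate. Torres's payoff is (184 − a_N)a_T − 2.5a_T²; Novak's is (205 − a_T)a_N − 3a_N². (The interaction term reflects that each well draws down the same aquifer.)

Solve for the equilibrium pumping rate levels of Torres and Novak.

Expanding Torres's payoff: 184a_T − a_Na_T − 2.5a_T².
∂π/∂a_T = 184 − a_N − 5a_T = 0, so a_T = 36.8 − 0.2a_N.
Likewise for Novak: a_N = 205/6 − (1/6)a_T.
Solving the two reaction functions simultaneously: (1 − (−0.2)(−1/6))a_T = 36.8 − 0.2·(205/6), so (29/30)a_T = 899/30 and a_T = 31.
Then a_N = 205/6 − (1/6)·31 = 29.

31, 29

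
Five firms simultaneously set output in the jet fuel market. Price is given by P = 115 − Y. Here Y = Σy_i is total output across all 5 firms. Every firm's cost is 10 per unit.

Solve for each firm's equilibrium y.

A representative firm's profit is π_i = y_i(115 − Y) − 10y_i, with Y = y_i + Σ_{j≠i} y_j.
First-order condition: 105 − 2y_i − Σ_{j≠i} y_j = 0.
Imposing symmetry (y_j = y for all j) turns Σ_{j≠i} y_j into 4y, so 105 = 6y and y = 17.5.

17.5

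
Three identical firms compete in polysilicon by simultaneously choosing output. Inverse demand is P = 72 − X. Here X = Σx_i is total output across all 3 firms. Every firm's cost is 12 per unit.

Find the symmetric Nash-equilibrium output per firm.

A representative firm's profit is π_i = x_i(72 − X) − 12x_i, with X = x_i + Σ_{j≠i} x_j.
First-order condition: 60 − 2x_i − Σ_{j≠i} x_j = 0.
With identical firms, set every x_j = x: then 60 − 2x − 2x = 0, i.e. x = 60/4 = 15.

15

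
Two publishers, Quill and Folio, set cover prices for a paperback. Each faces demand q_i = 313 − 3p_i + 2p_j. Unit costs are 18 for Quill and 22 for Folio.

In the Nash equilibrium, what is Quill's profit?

16650.75

Quill's profit: π = (p_{Quill} − 18)(313 − 3p_{Quill} + 2p_{Folio}).
∂π/∂p_{Quill} = 367 − 6p_{Quill} + 2p_{Folio} = 0 ⇒ p_{Quill} = 367/6 + (1/3)p_{Folio}.
Similarly p_{Folio} = 379/6 + (1/3)p_{Quill}.
Substituting the second reaction function into the first: p_{Quill} = 367/6 + (1/3)(379/6 + (1/3)p_{Quill}), which gives (8/9)p_{Quill} = 740/9 ⇒ p_{Quill} = 92.5.
Then p_{Folio} = 379/6 + (1/3)·92.5 = 94.
q_{Quill} = 313 − 3·92.5 + 2·94 = 223.5.
Profit = (92.5 − 18)·223.5 = 16650.75.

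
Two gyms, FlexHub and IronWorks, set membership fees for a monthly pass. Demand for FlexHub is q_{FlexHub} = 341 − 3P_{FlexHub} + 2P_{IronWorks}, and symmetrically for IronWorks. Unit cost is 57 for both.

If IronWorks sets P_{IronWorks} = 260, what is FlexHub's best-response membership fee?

FlexHub's profit: π = (P_{FlexHub} − 57)(341 − 3P_{FlexHub} + 2P_{IronWorks}).
∂π/∂P_{FlexHub} = 512 − 6P_{FlexHub} + 2P_{IronWorks} = 0 ⇒ P_{FlexHub} = 256/3 + (1/3)P_{IronWorks}.
At P_{IronWorks} = 260: P_{FlexHub} = 256/3 + (1/3)·260 = 172.

172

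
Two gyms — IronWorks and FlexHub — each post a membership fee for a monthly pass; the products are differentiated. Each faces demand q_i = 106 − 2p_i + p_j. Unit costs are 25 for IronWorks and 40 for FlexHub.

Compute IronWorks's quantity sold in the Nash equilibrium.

58

IronWorks's profit: π = (p_{IronWorks} − 25)(106 − 2p_{IronWorks} + p_{FlexHub}).
∂π/∂p_{IronWorks} = 156 − 4p_{IronWorks} + p_{FlexHub} = 0 ⇒ p_{IronWorks} = 39 + 0.25p_{FlexHub}.
Similarly p_{FlexHub} = 46.5 + 0.25p_{IronWorks}.
Substituting the second reaction function into the first: p_{IronWorks} = 39 + 0.25(46.5 + 0.25p_{IronWorks}), which gives 0.9375p_{IronWorks} = 50.625 ⇒ p_{IronWorks} = 54.
Then p_{FlexHub} = 46.5 + 0.25·54 = 60.
q_{IronWorks} = 106 − 2·54 + 60 = 58.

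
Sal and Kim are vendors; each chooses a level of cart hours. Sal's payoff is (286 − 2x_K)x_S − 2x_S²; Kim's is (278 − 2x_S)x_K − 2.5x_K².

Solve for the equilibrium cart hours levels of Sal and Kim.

Expanding Sal's payoff: 286x_S − 2x_Kx_S − 2x_S².
∂π/∂x_S = 286 − 2x_K − 4x_S = 0, so x_S = 71.5 − 0.5x_K.
Likewise for Kim: x_K = 55.6 − 0.4x_S.
Solving the two reaction functions simultaneously: (1 − (−0.5)(−0.4))x_S = 71.5 − 0.5·55.6, so 0.8x_S = 43.7 and x_S = 54.625.
Then x_K = 55.6 − 0.4·54.625 = 33.75.

54.625, 33.75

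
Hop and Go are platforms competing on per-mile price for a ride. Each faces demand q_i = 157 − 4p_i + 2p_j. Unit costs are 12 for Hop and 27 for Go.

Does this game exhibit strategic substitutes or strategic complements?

Hop's profit: π = (p_{Hop} − 12)(157 − 4p_{Hop} + 2p_{Go}).
∂π/∂p_{Hop} = 205 − 8p_{Hop} + 2p_{Go} = 0 ⇒ p_{Hop} = 25.625 + 0.25p_{Go}.
The best-response slope dp_{Hop}/dp_{Go} = 0.25 > 0: the reaction function is upward-sloping, so the choices are strategic complements.

strategic complements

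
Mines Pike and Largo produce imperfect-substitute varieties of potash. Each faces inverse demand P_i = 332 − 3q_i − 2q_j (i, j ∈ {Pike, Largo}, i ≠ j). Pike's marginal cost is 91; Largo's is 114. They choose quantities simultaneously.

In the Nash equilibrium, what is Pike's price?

Mine Pike's profit: π = q_{Pike}(332 − 3q_{Pike} − 2q_{Largo}) − 91q_{Pike}.
∂π/∂q_{Pike} = 241 − 6q_{Pike} − 2q_{Largo} = 0 ⇒ q_{Pike} = 241/6 − (1/3)q_{Largo}.
Similarly q_{Largo} = 109/3 − (1/3)q_{Pike}.
Solving the two reaction functions simultaneously: (1 − (−1/3)(−1/3))q_{Pike} = 241/6 − (1/3)·(109/3), so (8/9)q_{Pike} = 505/18 and q_{Pike} = 31.5625.
Then q_{Largo} = 109/3 − (1/3)·31.5625 = 25.8125.
P_{Pike} = 332 − 3·31.5625 − 2·25.8125 = 185.6875.

185.6875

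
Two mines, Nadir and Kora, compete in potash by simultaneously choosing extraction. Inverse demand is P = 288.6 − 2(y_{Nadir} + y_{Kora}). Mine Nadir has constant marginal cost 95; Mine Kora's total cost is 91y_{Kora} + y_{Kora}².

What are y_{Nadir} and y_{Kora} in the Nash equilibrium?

Mine Nadir's profit: π = y_{Nadir}(288.6 − 2(y_{Nadir} + y_{Kora})) − 95y_{Nadir}.
∂π/∂y_{Nadir} = 193.6 − 4y_{Nadir} − 2y_{Kora} = 0, so y_{Nadir} = 48.4 − 0.5y_{Kora}.
For Kora: ∂π/∂y_{Kora} = 197.6 − 6y_{Kora} − 2y_{Nadir} = 0 ⇒ y_{Kora} = 494/15 − (1/3)y_{Nadir}.
Substituting the second reaction function into the first: y_{Nadir} = 48.4 − 0.5(494/15 − (1/3)y_{Nadir}), which gives (5/6)y_{Nadir} = 479/15 ⇒ y_{Nadir} = 38.32.
Then y_{Kora} = 494/15 − (1/3)·38.32 = 20.16.

38.32, 20.16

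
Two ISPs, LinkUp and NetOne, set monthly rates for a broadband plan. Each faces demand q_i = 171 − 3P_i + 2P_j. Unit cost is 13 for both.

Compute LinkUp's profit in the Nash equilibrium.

LinkUp's profit: π = (P_{LinkUp} − 13)(171 − 3P_{LinkUp} + 2P_{NetOne}).
∂π/∂P_{LinkUp} = 210 − 6P_{LinkUp} + 2P_{NetOne} = 0 ⇒ P_{LinkUp} = 35 + (1/3)P_{NetOne}.
Setting P_{LinkUp} = P_{NetOne} in the reaction function: P_{LinkUp} = 35 + (1/3)P_{LinkUp}, so P_{LinkUp} = 35 / (2/3) = 52.5.
q_{LinkUp} = 171 − 3·52.5 + 2·52.5 = 118.5.
Profit = (52.5 − 13)·118.5 = 4680.75.

4680.75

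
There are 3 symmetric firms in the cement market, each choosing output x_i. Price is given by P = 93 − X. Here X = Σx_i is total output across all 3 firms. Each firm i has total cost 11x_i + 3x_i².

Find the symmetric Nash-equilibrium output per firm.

A representative firm's profit is π_i = x_i(93 − X) − 11x_i − 3x_i², with X = x_i + Σ_{j≠i} x_j.
First-order condition: 82 − 8x_i − Σ_{j≠i} x_j = 0.
Imposing symmetry (x_j = x for all j) turns Σ_{j≠i} x_j into 2x, so 82 = 10x and x = 8.2.

8.2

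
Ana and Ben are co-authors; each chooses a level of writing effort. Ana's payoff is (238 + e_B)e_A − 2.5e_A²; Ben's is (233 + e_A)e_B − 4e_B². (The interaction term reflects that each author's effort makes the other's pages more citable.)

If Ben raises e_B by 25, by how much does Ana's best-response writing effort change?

Expanding Ana's payoff: 238e_A + e_Be_A − 2.5e_A².
∂π/∂e_A = 238 + e_B − 5e_A = 0, so e_A = 47.6 + 0.2e_B.
The reaction-function slope is 0.2, so a 25-unit rise in e_B moves e_A by 0.2 × 25 = 5. Ana's best response rises — the actions are strategic complements.

5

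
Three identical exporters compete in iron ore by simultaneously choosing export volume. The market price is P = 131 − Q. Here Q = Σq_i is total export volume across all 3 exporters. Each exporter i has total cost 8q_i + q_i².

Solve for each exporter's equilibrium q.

20.5

A representative exporter's profit is π_i = q_i(131 − Q) − 8q_i − q_i², with Q = q_i + Σ_{j≠i} q_j.
First-order condition: 123 − 4q_i − Σ_{j≠i} q_j = 0.
With identical exporters, set every q_j = q: then 123 − 4q − 2q = 0, i.e. q = 123/6 = 20.5.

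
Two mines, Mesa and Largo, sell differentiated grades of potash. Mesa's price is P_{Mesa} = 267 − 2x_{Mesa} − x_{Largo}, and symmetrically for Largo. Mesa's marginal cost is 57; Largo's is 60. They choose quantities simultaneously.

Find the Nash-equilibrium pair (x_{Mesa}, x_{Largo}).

42.2, 41.2

Mine Mesa's profit: π = x_{Mesa}(267 − 2x_{Mesa} − x_{Largo}) − 57x_{Mesa}.
∂π/∂x_{Mesa} = 210 − 4x_{Mesa} − x_{Largo} = 0 ⇒ x_{Mesa} = 52.5 − 0.25x_{Largo}.
Similarly x_{Largo} = 51.75 − 0.25x_{Mesa}.
Substituting the second reaction function into the first: x_{Mesa} = 52.5 − 0.25(51.75 − 0.25x_{Mesa}), which gives 0.9375x_{Mesa} = 39.5625 ⇒ x_{Mesa} = 42.2.
Then x_{Largo} = 51.75 − 0.25·42.2 = 41.2.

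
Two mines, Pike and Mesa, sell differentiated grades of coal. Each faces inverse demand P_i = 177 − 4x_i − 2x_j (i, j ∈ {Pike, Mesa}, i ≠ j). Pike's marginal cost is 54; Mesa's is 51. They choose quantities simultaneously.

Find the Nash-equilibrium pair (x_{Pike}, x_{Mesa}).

12.2, 12.7

Mine Pike's profit: π = x_{Pike}(177 − 4x_{Pike} − 2x_{Mesa}) − 54x_{Pike}.
∂π/∂x_{Pike} = 123 − 8x_{Pike} − 2x_{Mesa} = 0 ⇒ x_{Pike} = 15.375 − 0.25x_{Mesa}.
Similarly x_{Mesa} = 15.75 − 0.25x_{Pike}.
Substituting the second reaction function into the first: x_{Pike} = 15.375 − 0.25(15.75 − 0.25x_{Pike}), which gives 0.9375x_{Pike} = 11.4375 ⇒ x_{Pike} = 12.2.
Then x_{Mesa} = 15.75 − 0.25·12.2 = 12.7.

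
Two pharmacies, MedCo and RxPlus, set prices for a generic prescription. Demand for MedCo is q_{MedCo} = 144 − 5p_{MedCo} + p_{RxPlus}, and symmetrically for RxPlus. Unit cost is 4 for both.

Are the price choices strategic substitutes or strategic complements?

strategic complements

MedCo's profit: π = (p_{MedCo} − 4)(144 − 5p_{MedCo} + p_{RxPlus}).
∂π/∂p_{MedCo} = 164 − 10p_{MedCo} + p_{RxPlus} = 0 ⇒ p_{MedCo} = 16.4 + 0.1p_{RxPlus}.
The best-response slope dp_{MedCo}/dp_{RxPlus} = 0.1 > 0: the reaction function is upward-sloping, so the choices are strategic complements.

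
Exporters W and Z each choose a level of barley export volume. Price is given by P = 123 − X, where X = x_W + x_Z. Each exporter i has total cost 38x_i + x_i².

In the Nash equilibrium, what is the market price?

Exporter W's profit: π = x_W(123 − (x_W + x_Z)) − 38x_W − x_W².
∂π/∂x_W = 85 − 4x_W − x_Z = 0, so x_W = 21.25 − 0.25x_Z.
Setting x_W = x_Z in the reaction function: x_W = 21.25 − 0.25x_W, so x_W = 21.25 / 1.25 = 17.
Equilibrium price: P = 123 − 34 = 89.

89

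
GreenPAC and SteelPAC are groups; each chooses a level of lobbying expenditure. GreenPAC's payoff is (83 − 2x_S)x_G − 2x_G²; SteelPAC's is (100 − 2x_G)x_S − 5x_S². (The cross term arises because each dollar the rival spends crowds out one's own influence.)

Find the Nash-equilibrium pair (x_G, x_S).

17.5, 6.5

Expanding GreenPAC's payoff: 83x_G − 2x_Sx_G − 2x_G².
∂π/∂x_G = 83 − 2x_S − 4x_G = 0, so x_G = 20.75 − 0.5x_S.
Likewise for SteelPAC: x_S = 10 − 0.2x_G.
Solving the two reaction functions simultaneously: (1 − (−0.5)(−0.2))x_G = 20.75 − 0.5·10, so 0.9x_G = 15.75 and x_G = 17.5.
Then x_S = 10 − 0.2·17.5 = 6.5.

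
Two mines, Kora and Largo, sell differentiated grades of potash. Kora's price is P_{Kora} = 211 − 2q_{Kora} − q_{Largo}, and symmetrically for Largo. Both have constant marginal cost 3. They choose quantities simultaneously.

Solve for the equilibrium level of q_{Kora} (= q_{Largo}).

41.6

Mine Kora's profit: π = q_{Kora}(211 − 2q_{Kora} − q_{Largo}) − 3q_{Kora}.
∂π/∂q_{Kora} = 208 − 4q_{Kora} − q_{Largo} = 0 ⇒ q_{Kora} = 52 − 0.25q_{Largo}.
The game is symmetric, so in equilibrium q_{Largo} = q_{Kora}: the reaction function gives 1.25q_{Kora} = 52, hence q_{Kora} = 41.6.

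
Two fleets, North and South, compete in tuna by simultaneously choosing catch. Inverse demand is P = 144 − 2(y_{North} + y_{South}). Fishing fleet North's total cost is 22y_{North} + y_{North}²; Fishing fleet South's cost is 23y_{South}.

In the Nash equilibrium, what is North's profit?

Fishing fleet North's profit: π = y_{North}(144 − 2(y_{North} + y_{South})) − 22y_{North} − y_{North}².
∂π/∂y_{North} = 122 − 6y_{North} − 2y_{South} = 0, so y_{North} = 61/3 − (1/3)y_{South}.
For South: ∂π/∂y_{South} = 121 − 4y_{South} − 2y_{North} = 0 ⇒ y_{South} = 30.25 − 0.5y_{North}.
Substituting the second reaction function into the first: y_{North} = 61/3 − (1/3)(30.25 − 0.5y_{North}), which gives (5/6)y_{North} = 10.25 ⇒ y_{North} = 12.3.
Then y_{South} = 30.25 − 0.5·12.3 = 24.1.
Price P = 144 − 2·36.4 = 71.2.
North's profit: (71.2 − 22)·12.3 − (12.3)² = 453.87.

453.87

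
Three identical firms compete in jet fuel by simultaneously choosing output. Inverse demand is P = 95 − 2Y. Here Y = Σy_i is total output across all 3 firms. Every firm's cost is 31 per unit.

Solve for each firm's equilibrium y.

8

A representative firm's profit is π_i = y_i(95 − 2Y) − 31y_i, with Y = y_i + Σ_{j≠i} y_j.
First-order condition: 64 − 4y_i − 2Σ_{j≠i} y_j = 0.
Imposing symmetry (y_j = y for all j) turns Σ_{j≠i} y_j into 2y, so 64 = 8y and y = 8.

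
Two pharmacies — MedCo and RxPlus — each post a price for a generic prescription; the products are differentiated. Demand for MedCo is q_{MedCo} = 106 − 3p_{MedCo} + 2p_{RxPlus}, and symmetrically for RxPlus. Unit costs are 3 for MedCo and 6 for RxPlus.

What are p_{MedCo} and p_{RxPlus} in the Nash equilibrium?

MedCo's profit: π = (p_{MedCo} − 3)(106 − 3p_{MedCo} + 2p_{RxPlus}).
∂π/∂p_{MedCo} = 115 − 6p_{MedCo} + 2p_{RxPlus} = 0 ⇒ p_{MedCo} = 115/6 + (1/3)p_{RxPlus}.
Similarly p_{RxPlus} = 62/3 + (1/3)p_{MedCo}.
Plugging p_{RxPlus} into MedCo's best response: p_{MedCo} = 115/6 + (1/3)(62/3 + (1/3)p_{MedCo}) ⇒ (8/9)p_{MedCo} = 469/18, so p_{MedCo} = 29.3125.
Then p_{RxPlus} = 62/3 + (1/3)·29.3125 = 30.4375.

29.3125, 30.4375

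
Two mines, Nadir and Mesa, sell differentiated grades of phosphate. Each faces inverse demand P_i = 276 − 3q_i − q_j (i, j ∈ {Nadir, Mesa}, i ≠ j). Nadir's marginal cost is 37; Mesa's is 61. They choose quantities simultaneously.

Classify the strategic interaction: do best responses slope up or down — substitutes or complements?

strategic substitutes

Mine Nadir's profit: π = q_{Nadir}(276 − 3q_{Nadir} − q_{Mesa}) − 37q_{Nadir}.
∂π/∂q_{Nadir} = 239 − 6q_{Nadir} − q_{Mesa} = 0 ⇒ q_{Nadir} = 239/6 − (1/6)q_{Mesa}.
The best-response slope dq_{Nadir}/dq_{Mesa} = −1/6 < 0: the reaction function is downward-sloping, so the choices are strategic substitutes.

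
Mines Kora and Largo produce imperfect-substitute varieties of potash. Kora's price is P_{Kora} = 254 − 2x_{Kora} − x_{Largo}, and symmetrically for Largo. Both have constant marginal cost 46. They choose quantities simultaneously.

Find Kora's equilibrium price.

Mine Kora's profit: π = x_{Kora}(254 − 2x_{Kora} − x_{Largo}) − 46x_{Kora}.
∂π/∂x_{Kora} = 208 − 4x_{Kora} − x_{Largo} = 0 ⇒ x_{Kora} = 52 − 0.25x_{Largo}.
The game is symmetric, so in equilibrium x_{Largo} = x_{Kora}: the reaction function gives 1.25x_{Kora} = 52, hence x_{Kora} = 41.6.
P_{Kora} = 254 − 2·41.6 − 41.6 = 129.2.

129.2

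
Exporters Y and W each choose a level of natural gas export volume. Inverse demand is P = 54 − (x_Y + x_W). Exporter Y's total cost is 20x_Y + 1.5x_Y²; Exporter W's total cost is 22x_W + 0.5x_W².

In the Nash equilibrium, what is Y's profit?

62.5

Exporter Y's profit: π = x_Y(54 − (x_Y + x_W)) − 20x_Y − 1.5x_Y².
∂π/∂x_Y = 34 − 5x_Y − x_W = 0, so x_Y = 6.8 − 0.2x_W.
For W: ∂π/∂x_W = 32 − 3x_W − x_Y = 0 ⇒ x_W = 32/3 − (1/3)x_Y.
Solving the two reaction functions simultaneously: (1 − (−0.2)(−1/3))x_Y = 6.8 − 0.2·(32/3), so (14/15)x_Y = 14/3 and x_Y = 5.
Then x_W = 32/3 − (1/3)·5 = 9.
Price P = 54 − 14 = 40.
Y's profit: (40 − 20)·5 − 1.5(5)² = 62.5.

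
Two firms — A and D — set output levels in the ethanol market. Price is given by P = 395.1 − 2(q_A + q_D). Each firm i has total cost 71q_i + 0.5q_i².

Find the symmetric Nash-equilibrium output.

46.3

Firm A's profit: π = q_A(395.1 − 2(q_A + q_D)) − 71q_A − 0.5q_A².
∂π/∂q_A = 324.1 − 5q_A − 2q_D = 0, so q_A = 64.82 − 0.4q_D.
Setting q_A = q_D in the reaction function: q_A = 64.82 − 0.4q_A, so q_A = 64.82 / 1.4 = 46.3.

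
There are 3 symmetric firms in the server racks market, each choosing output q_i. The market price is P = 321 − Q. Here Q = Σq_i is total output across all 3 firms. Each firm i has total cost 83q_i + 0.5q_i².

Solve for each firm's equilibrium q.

A representative firm's profit is π_i = q_i(321 − Q) − 83q_i − 0.5q_i², with Q = q_i + Σ_{j≠i} q_j.
First-order condition: 238 − 3q_i − Σ_{j≠i} q_j = 0.
In a symmetric equilibrium every firm chooses the same q, so Σ_{j≠i} q_j = 2q. The condition becomes 238 − 5q = 0, giving q = 238/5 = 47.6.

47.6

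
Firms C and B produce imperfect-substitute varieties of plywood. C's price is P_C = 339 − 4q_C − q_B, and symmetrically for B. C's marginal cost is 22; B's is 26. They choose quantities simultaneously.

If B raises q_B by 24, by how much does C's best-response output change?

Firm C's profit: π = q_C(339 − 4q_C − q_B) − 22q_C.
∂π/∂q_C = 317 − 8q_C − q_B = 0 ⇒ q_C = 39.625 − 0.125q_B.
The reaction-function slope is −0.125, so a 24-unit rise in q_B moves q_C by −0.125 × 24 = −3. C's best response falls — the actions are strategic substitutes.

-3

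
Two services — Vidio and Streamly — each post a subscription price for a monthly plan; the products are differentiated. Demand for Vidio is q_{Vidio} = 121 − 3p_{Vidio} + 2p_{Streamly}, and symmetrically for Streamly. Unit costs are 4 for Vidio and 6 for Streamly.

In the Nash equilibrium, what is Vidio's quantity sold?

88.875

Vidio's profit: π = (p_{Vidio} − 4)(121 − 3p_{Vidio} + 2p_{Streamly}).
∂π/∂p_{Vidio} = 133 − 6p_{Vidio} + 2p_{Streamly} = 0 ⇒ p_{Vidio} = 133/6 + (1/3)p_{Streamly}.
Similarly p_{Streamly} = 139/6 + (1/3)p_{Vidio}.
Plugging p_{Streamly} into Vidio's best response: p_{Vidio} = 133/6 + (1/3)(139/6 + (1/3)p_{Vidio}) ⇒ (8/9)p_{Vidio} = 269/9, so p_{Vidio} = 33.625.
Then p_{Streamly} = 139/6 + (1/3)·33.625 = 34.375.
q_{Vidio} = 121 − 3·33.625 + 2·34.375 = 88.875.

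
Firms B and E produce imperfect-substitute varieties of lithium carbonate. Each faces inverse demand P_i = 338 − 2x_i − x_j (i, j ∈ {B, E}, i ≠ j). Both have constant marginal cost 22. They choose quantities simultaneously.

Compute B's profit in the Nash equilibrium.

7988.48

Firm B's profit: π = x_B(338 − 2x_B − x_E) − 22x_B.
∂π/∂x_B = 316 − 4x_B − x_E = 0 ⇒ x_B = 79 − 0.25x_E.
By symmetry x_E = x_B; substituting into the reaction function, 1.25x_B = 79 and x_B = 63.2.
P_B = 338 − 2·63.2 − 63.2 = 148.4.
Profit = (148.4 − 22)·63.2 = 7988.48.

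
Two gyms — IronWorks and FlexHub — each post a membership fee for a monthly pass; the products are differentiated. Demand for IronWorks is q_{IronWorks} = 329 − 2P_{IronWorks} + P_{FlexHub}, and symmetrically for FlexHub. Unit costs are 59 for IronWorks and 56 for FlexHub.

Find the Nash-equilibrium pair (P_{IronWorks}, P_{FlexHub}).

148.6, 147.4

IronWorks's profit: π = (P_{IronWorks} − 59)(329 − 2P_{IronWorks} + P_{FlexHub}).
∂π/∂P_{IronWorks} = 447 − 4P_{IronWorks} + P_{FlexHub} = 0 ⇒ P_{IronWorks} = 111.75 + 0.25P_{FlexHub}.
Similarly P_{FlexHub} = 110.25 + 0.25P_{IronWorks}.
Substituting the second reaction function into the first: P_{IronWorks} = 111.75 + 0.25(110.25 + 0.25P_{IronWorks}), which gives 0.9375P_{IronWorks} = 139.3125 ⇒ P_{IronWorks} = 148.6.
Then P_{FlexHub} = 110.25 + 0.25·148.6 = 147.4.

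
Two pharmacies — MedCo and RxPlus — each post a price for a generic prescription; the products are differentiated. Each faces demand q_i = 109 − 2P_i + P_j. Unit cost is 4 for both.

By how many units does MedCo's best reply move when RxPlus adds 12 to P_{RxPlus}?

MedCo's profit: π = (P_{MedCo} − 4)(109 − 2P_{MedCo} + P_{RxPlus}).
∂π/∂P_{MedCo} = 117 − 4P_{MedCo} + P_{RxPlus} = 0 ⇒ P_{MedCo} = 29.25 + 0.25P_{RxPlus}.
The reaction-function slope is 0.25, so a 12-unit rise in P_{RxPlus} moves P_{MedCo} by 0.25 × 12 = 3. MedCo's best response rises — the actions are strategic complements.

3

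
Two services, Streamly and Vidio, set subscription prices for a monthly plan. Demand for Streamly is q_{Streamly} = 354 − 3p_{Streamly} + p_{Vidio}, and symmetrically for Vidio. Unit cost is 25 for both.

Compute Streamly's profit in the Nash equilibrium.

11089.92

Streamly's profit: π = (p_{Streamly} − 25)(354 − 3p_{Streamly} + p_{Vidio}).
∂π/∂p_{Streamly} = 429 − 6p_{Streamly} + p_{Vidio} = 0 ⇒ p_{Streamly} = 71.5 + (1/6)p_{Vidio}.
The game is symmetric, so in equilibrium p_{Vidio} = p_{Streamly}: the reaction function gives (5/6)p_{Streamly} = 71.5, hence p_{Streamly} = 85.8.
q_{Streamly} = 354 − 3·85.8 + 85.8 = 182.4.
Profit = (85.8 − 25)·182.4 = 11089.92.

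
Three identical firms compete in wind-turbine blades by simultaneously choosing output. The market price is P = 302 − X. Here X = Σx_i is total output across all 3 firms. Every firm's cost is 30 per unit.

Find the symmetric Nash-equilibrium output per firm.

A representative firm's profit is π_i = x_i(302 − X) − 30x_i, with X = x_i + Σ_{j≠i} x_j.
First-order condition: 272 − 2x_i − Σ_{j≠i} x_j = 0.
In a symmetric equilibrium every firm chooses the same x, so Σ_{j≠i} x_j = 2x. The condition becomes 272 − 4x = 0, giving x = 272/4 = 68.

68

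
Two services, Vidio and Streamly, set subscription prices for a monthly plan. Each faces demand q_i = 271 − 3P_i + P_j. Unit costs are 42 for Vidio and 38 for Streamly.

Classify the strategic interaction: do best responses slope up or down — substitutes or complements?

strategic complements

Vidio's profit: π = (P_{Vidio} − 42)(271 − 3P_{Vidio} + P_{Streamly}).
∂π/∂P_{Vidio} = 397 − 6P_{Vidio} + P_{Streamly} = 0 ⇒ P_{Vidio} = 397/6 + (1/6)P_{Streamly}.
The best-response slope dP_{Vidio}/dP_{Streamly} = 1/6 > 0: the reaction function is upward-sloping, so the choices are strategic complements.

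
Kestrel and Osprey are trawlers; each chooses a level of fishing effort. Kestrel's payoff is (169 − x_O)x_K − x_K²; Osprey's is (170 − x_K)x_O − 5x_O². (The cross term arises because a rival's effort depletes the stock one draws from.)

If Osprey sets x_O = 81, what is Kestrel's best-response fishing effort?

Expanding Kestrel's payoff: 169x_K − x_Ox_K − x_K².
∂π/∂x_K = 169 − x_O − 2x_K = 0, so x_K = 84.5 − 0.5x_O.
At x_O = 81: x_K = 84.5 − 0.5·81 = 44.

44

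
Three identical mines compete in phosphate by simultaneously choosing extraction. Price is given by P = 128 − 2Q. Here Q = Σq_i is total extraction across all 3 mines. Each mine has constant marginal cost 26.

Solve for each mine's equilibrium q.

A representative mine's profit is π_i = q_i(128 − 2Q) − 26q_i, with Q = q_i + Σ_{j≠i} q_j.
First-order condition: 102 − 4q_i − 2Σ_{j≠i} q_j = 0.
With identical mines, set every q_j = q: then 102 − 4q − 4q = 0, i.e. q = 102/8 = 12.75.

12.75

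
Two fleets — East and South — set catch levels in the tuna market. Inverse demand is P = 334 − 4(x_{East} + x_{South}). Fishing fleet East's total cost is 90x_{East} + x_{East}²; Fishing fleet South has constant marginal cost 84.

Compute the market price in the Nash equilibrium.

Fishing fleet East's profit: π = x_{East}(334 − 4(x_{East} + x_{South})) − 90x_{East} − x_{East}².
∂π/∂x_{East} = 244 − 10x_{East} − 4x_{South} = 0, so x_{East} = 24.4 − 0.4x_{South}.
For South: ∂π/∂x_{South} = 250 − 8x_{South} − 4x_{East} = 0 ⇒ x_{South} = 31.25 − 0.5x_{East}.
Substituting the second reaction function into the first: x_{East} = 24.4 − 0.4(31.25 − 0.5x_{East}), which gives 0.8x_{East} = 11.9 ⇒ x_{East} = 14.875.
Then x_{South} = 31.25 − 0.5·14.875 = 23.8125.
Equilibrium price: P = 334 − 4·38.6875 = 179.25.

179.25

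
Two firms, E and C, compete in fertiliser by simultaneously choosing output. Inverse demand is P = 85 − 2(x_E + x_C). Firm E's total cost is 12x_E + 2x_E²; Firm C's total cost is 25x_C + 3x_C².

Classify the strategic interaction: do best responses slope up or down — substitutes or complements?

Firm E's profit: π = x_E(85 − 2(x_E + x_C)) − 12x_E − 2x_E².
∂π/∂x_E = 73 − 8x_E − 2x_C = 0, so x_E = 9.125 − 0.25x_C.
The best-response slope dx_E/dx_C = −0.25 < 0: the reaction function is downward-sloping, so the choices are strategic substitutes.

strategic substitutes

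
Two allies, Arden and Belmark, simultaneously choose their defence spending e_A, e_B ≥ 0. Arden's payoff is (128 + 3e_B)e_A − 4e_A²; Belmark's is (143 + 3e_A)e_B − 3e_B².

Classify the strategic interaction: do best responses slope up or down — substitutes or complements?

Expanding Arden's payoff: 128e_A + 3e_Be_A − 4e_A².
∂π/∂e_A = 128 + 3e_B − 8e_A = 0, so e_A = 16 + 0.375e_B.
The best-response slope de_A/de_B = 0.375 > 0: the reaction function is upward-sloping, so the choices are strategic complements.

strategic complements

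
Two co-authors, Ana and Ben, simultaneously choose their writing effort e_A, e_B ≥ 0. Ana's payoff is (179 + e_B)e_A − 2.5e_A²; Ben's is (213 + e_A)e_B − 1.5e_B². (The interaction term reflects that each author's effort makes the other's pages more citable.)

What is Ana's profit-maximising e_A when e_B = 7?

Expanding Ana's payoff: 179e_A + e_Be_A − 2.5e_A².
∂π/∂e_A = 179 + e_B − 5e_A = 0, so e_A = 35.8 + 0.2e_B.
At e_B = 7: e_A = 35.8 + 0.2·7 = 37.2.

37.2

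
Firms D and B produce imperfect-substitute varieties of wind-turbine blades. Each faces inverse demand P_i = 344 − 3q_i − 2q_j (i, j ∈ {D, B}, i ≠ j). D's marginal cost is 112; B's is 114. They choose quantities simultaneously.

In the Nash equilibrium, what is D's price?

Firm D's profit: π = q_D(344 − 3q_D − 2q_B) − 112q_D.
∂π/∂q_D = 232 − 6q_D − 2q_B = 0 ⇒ q_D = 116/3 − (1/3)q_B.
Similarly q_B = 115/3 − (1/3)q_D.
Substituting the second reaction function into the first: q_D = 116/3 − (1/3)(115/3 − (1/3)q_D), which gives (8/9)q_D = 233/9 ⇒ q_D = 29.125.
Then q_B = 115/3 − (1/3)·29.125 = 28.625.
P_D = 344 − 3·29.125 − 2·28.625 = 199.375.

199.375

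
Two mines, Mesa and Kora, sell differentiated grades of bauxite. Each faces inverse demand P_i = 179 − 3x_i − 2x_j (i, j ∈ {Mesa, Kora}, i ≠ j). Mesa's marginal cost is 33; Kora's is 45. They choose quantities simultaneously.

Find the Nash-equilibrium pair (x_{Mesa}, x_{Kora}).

19, 16

Mine Mesa's profit: π = x_{Mesa}(179 − 3x_{Mesa} − 2x_{Kora}) − 33x_{Mesa}.
∂π/∂x_{Mesa} = 146 − 6x_{Mesa} − 2x_{Kora} = 0 ⇒ x_{Mesa} = 73/3 − (1/3)x_{Kora}.
Similarly x_{Kora} = 67/3 − (1/3)x_{Mesa}.
Solving the two reaction functions simultaneously: (1 − (−1/3)(−1/3))x_{Mesa} = 73/3 − (1/3)·(67/3), so (8/9)x_{Mesa} = 152/9 and x_{Mesa} = 19.
Then x_{Kora} = 67/3 − (1/3)·19 = 16.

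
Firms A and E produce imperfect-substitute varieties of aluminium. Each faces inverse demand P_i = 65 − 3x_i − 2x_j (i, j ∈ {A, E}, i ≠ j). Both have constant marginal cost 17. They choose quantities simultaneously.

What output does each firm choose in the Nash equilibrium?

6

Firm A's profit: π = x_A(65 − 3x_A − 2x_E) − 17x_A.
∂π/∂x_A = 48 − 6x_A − 2x_E = 0 ⇒ x_A = 8 − (1/3)x_E.
By symmetry x_E = x_A; substituting into the reaction function, (4/3)x_A = 8 and x_A = 6.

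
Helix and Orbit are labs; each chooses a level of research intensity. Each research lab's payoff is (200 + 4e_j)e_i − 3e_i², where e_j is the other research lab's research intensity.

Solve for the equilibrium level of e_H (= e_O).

Helix's payoff is (200 + 4e_O)e_H − 3e_H².
∂π/∂e_H = 200 + 4e_O − 6e_H = 0, so e_H = 100/3 + (2/3)e_O.
By symmetry e_O = e_H; substituting into the reaction function, (1/3)e_H = 100/3 and e_H = 100.

100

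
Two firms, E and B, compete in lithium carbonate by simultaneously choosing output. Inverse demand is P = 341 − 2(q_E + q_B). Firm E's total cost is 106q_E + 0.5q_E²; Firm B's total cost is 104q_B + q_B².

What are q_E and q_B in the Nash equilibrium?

Firm E's profit: π = q_E(341 − 2(q_E + q_B)) − 106q_E − 0.5q_E².
∂π/∂q_E = 235 − 5q_E − 2q_B = 0, so q_E = 47 − 0.4q_B.
For B: ∂π/∂q_B = 237 − 6q_B − 2q_E = 0 ⇒ q_B = 39.5 − (1/3)q_E.
Plugging q_B into E's best response: q_E = 47 − 0.4(39.5 − (1/3)q_E) ⇒ (13/15)q_E = 31.2, so q_E = 36.
Then q_B = 39.5 − (1/3)·36 = 27.5.

36, 27.5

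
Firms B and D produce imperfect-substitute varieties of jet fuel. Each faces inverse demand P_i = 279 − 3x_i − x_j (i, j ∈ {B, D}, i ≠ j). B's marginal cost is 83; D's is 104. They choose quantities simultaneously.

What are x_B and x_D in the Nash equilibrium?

Firm B's profit: π = x_B(279 − 3x_B − x_D) − 83x_B.
∂π/∂x_B = 196 − 6x_B − x_D = 0 ⇒ x_B = 98/3 − (1/6)x_D.
Similarly x_D = 175/6 − (1/6)x_B.
Substituting the second reaction function into the first: x_B = 98/3 − (1/6)(175/6 − (1/6)x_B), which gives (35/36)x_B = 1001/36 ⇒ x_B = 28.6.
Then x_D = 175/6 − (1/6)·28.6 = 24.4.

28.6, 24.4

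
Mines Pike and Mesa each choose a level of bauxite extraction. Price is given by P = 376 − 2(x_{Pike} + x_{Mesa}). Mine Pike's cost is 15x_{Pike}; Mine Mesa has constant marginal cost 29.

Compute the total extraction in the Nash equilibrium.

Mine Pike's profit: π = x_{Pike}(376 − 2(x_{Pike} + x_{Mesa})) − 15x_{Pike}.
∂π/∂x_{Pike} = 361 − 4x_{Pike} − 2x_{Mesa} = 0, so x_{Pike} = 90.25 − 0.5x_{Mesa}.
By the same steps for Mesa: x_{Mesa} = 86.75 − 0.5x_{Pike}.
Substituting the second reaction function into the first: x_{Pike} = 90.25 − 0.5(86.75 − 0.5x_{Pike}), which gives 0.75x_{Pike} = 46.875 ⇒ x_{Pike} = 62.5.
Then x_{Mesa} = 86.75 − 0.5·62.5 = 55.5.
Total extraction: 62.5 + 55.5 = 118.

118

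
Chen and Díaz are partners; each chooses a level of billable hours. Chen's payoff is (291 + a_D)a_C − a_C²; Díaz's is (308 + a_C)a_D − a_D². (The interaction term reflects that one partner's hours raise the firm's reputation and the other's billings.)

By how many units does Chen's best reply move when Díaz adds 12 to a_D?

Expanding Chen's payoff: 291a_C + a_Da_C − a_C².
∂π/∂a_C = 291 + a_D − 2a_C = 0, so a_C = 145.5 + 0.5a_D.
The reaction-function slope is 0.5, so a 12-unit rise in a_D moves a_C by 0.5 × 12 = 6. Chen's best response rises — the actions are strategic complements.

6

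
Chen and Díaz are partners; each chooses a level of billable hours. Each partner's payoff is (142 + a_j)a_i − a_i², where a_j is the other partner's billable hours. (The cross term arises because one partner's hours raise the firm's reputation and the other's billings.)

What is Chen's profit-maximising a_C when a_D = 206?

174

Chen's payoff is (142 + a_D)a_C − a_C².
∂π/∂a_C = 142 + a_D − 2a_C = 0, so a_C = 71 + 0.5a_D.
At a_D = 206: a_C = 71 + 0.5·206 = 174.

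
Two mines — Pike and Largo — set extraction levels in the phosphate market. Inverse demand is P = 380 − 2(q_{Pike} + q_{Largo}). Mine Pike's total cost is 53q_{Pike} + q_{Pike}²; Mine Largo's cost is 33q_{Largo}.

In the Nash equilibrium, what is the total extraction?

Mine Pike's profit: π = q_{Pike}(380 − 2(q_{Pike} + q_{Largo})) − 53q_{Pike} − q_{Pike}².
∂π/∂q_{Pike} = 327 − 6q_{Pike} − 2q_{Largo} = 0, so q_{Pike} = 54.5 − (1/3)q_{Largo}.
For Largo: ∂π/∂q_{Largo} = 347 − 4q_{Largo} − 2q_{Pike} = 0 ⇒ q_{Largo} = 86.75 − 0.5q_{Pike}.
Substituting the second reaction function into the first: q_{Pike} = 54.5 − (1/3)(86.75 − 0.5q_{Pike}), which gives (5/6)q_{Pike} = 307/12 ⇒ q_{Pike} = 30.7.
Then q_{Largo} = 86.75 − 0.5·30.7 = 71.4.
Total extraction: 30.7 + 71.4 = 102.1.

102.1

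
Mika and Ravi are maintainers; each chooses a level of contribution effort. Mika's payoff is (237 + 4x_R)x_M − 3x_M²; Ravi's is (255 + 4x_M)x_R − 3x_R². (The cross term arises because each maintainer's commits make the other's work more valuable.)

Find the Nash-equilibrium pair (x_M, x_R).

122.1, 123.9

Expanding Mika's payoff: 237x_M + 4x_Rx_M − 3x_M².
∂π/∂x_M = 237 + 4x_R − 6x_M = 0, so x_M = 39.5 + (2/3)x_R.
Likewise for Ravi: x_R = 42.5 + (2/3)x_M.
Solving the two reaction functions simultaneously: (1 − (2/3)(2/3))x_M = 39.5 + (2/3)·42.5, so (5/9)x_M = 407/6 and x_M = 122.1.
Then x_R = 42.5 + (2/3)·122.1 = 123.9.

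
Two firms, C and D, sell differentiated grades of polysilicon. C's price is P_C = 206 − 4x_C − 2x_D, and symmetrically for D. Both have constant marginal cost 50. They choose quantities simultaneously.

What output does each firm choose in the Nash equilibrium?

15.6

Firm C's profit: π = x_C(206 − 4x_C − 2x_D) − 50x_C.
∂π/∂x_C = 156 − 8x_C − 2x_D = 0 ⇒ x_C = 19.5 − 0.25x_D.
Setting x_C = x_D in the reaction function: x_C = 19.5 − 0.25x_C, so x_C = 19.5 / 1.25 = 15.6.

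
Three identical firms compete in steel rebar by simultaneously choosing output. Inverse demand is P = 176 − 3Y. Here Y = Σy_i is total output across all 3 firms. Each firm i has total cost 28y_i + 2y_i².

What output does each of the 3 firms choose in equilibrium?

A representative firm's profit is π_i = y_i(176 − 3Y) − 28y_i − 2y_i², with Y = y_i + Σ_{j≠i} y_j.
First-order condition: 148 − 10y_i − 3Σ_{j≠i} y_j = 0.
Imposing symmetry (y_j = y for all j) turns Σ_{j≠i} y_j into 2y, so 148 = 16y and y = 9.25.

9.25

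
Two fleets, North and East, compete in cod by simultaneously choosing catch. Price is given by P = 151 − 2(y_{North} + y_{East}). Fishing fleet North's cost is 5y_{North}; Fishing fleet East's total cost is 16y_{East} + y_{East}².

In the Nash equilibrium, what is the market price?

65.6

Fishing fleet North's profit: π = y_{North}(151 − 2(y_{North} + y_{East})) − 5y_{North}.
∂π/∂y_{North} = 146 − 4y_{North} − 2y_{East} = 0, so y_{North} = 36.5 − 0.5y_{East}.
For East: ∂π/∂y_{East} = 135 − 6y_{East} − 2y_{North} = 0 ⇒ y_{East} = 22.5 − (1/3)y_{North}.
Plugging y_{East} into North's best response: y_{North} = 36.5 − 0.5(22.5 − (1/3)y_{North}) ⇒ (5/6)y_{North} = 25.25, so y_{North} = 30.3.
Then y_{East} = 22.5 − (1/3)·30.3 = 12.4.
Equilibrium price: P = 151 − 2·42.7 = 65.6.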